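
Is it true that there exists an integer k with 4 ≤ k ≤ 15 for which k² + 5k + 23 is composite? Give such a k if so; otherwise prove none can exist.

At k = 15: 15² + 5·15 + 23 = 323 = 17·19, which is composite.

k = 15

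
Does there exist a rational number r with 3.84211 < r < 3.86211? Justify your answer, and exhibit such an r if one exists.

Look for a denominator N such that an integer falls strictly between N·3.84211 and N·3.86211. N = 7 works: 7·3.84211 = 26.89477 < 27 < 27.03477 = 7·3.86211.
Hence 27/7 is a rational number with 3.84211 < 27/7 < 3.86211.

r = 27/7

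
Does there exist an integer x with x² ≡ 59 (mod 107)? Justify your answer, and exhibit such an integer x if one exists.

No such integer exists.

107 is prime, so by Euler's criterion 59 is a square mod 107 iff 59^((107−1)/2) = 59^53 ≡ 1 (mod 107).
Squaring successively (mod 107): 59^2 = 3481 ≡ 57; 59^4 ≡ 57² = 3249 ≡ 39; 59^8 ≡ 39² = 1521 ≡ 23; 59^16 ≡ 23² = 529 ≡ 101; 59^32 ≡ 101² = 10201 ≡ 36.
Since 53 = 32 + 16 + 4 + 1, 59^53 ≡ 36 · 101 · 39 · 59; multiplying out mod 107: 36·101 = 3636 ≡ 105, then 105·39 = 4095 ≡ 29, then 29·59 = 1711 ≡ 106. Thus 59^53 ≡ 106 ≡ −1 (mod 107).
The value −1 means 59 is a non-residue modulo 107, so x² ≡ 59 (mod 107) is impossible.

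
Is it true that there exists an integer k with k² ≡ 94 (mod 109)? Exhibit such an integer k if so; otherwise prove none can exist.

Take k = 51. Then 51² = 2601 = 23·109 + 94, so 51² ≡ 94 (mod 109).

k = 51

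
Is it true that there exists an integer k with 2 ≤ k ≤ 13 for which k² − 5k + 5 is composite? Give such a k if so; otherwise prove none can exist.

At k = 10: 10² − 5·10 + 5 = 55 = 5·11, which is composite.

k = 10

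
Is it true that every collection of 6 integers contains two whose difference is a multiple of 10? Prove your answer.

Take the 6 consecutive integers 21, 22, …, 26: their residues mod 10 are all distinct because 6 ≤ 10.
Any two of them differ by at most 5 < 10 and by at least 1, so no difference is a multiple of 10.

No; for instance {21, 22, 23, 24, 25, 26} is a counterexample.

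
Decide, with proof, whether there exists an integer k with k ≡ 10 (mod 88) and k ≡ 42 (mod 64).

k = 362

The moduli are not coprime: gcd(88, 64) = 8. Compatibility requires 8 ∣ (42 − 10) = 32, which holds, so solutions exist.
The integers ≡ 10 (mod 88) are 10, 98, 186, 274, 362, …; their remainders mod 64 are 10, 34, 58, 18, 42, so k = 362 is the first that is ≡ 42 (mod 64).
Check: 362 mod 88 = 10, 362 mod 64 = 42. ✓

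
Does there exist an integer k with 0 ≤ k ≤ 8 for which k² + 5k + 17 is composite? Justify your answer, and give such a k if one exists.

k = 8

At k = 8: 8² + 5·8 + 17 = 121 = 11·11, which is composite.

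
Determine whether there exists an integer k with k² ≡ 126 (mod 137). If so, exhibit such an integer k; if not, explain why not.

Take k = 20. Then 20² = 400 = 2·137 + 126, so 20² ≡ 126 (mod 137).

k = 20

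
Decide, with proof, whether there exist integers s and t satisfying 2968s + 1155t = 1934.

There are no such integers.

Any value of 2968s + 1155t is a multiple of gcd(2968, 1155) = 7.
But 1934 is not a multiple of 7 (it leaves remainder 2).
So the equation is unsolvable over ℤ.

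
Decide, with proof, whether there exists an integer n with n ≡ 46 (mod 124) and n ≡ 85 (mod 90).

Both moduli are multiples of 2 = gcd(124, 90), so any solution would satisfy n ≡ 46 and n ≡ 85 modulo 2 simultaneously.
But 46 mod 2 = 0 while 85 mod 2 = 1, a contradiction.
Therefore no such n exists.

No such integer exists.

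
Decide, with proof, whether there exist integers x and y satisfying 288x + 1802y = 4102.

x = 471, y = -73

Every value of 288x + 1802y is a multiple of gcd(288, 1802) = 2; since 2 ∣ 4102, solutions exist.
Dividing through by 2 reduces the equation to 144x + 901y = 2051.
Euclidean algorithm: 901 = 6·144 + 37, 144 = 3·37 + 33, 37 = 1·33 + 4, 33 = 8·4 + 1, 4 = 4·1 + 0.
Unwinding: 1 = 33 − 8·4 = 33 − 8·(37 − 1·33) = −8·37 + 9·33 = −8·37 + 9·(144 − 3·37) = 9·144 − 35·37 = 9·144 − 35·(901 − 6·144) = −35·901 + 219·144, i.e. 144·219 + 901·(-35) = 1.
Times 2051: 144·449169 + 901·(-71785) = 2051, so (449169, -71785) solves it.
Shifting by a multiple of (901, −144) keeps it a solution: x = 449169 − 498·901 = 471, y = -71785 + 498·144 = -73.
Indeed 288·471 + 1802·(-73) = 135648 − 131546 = 4102.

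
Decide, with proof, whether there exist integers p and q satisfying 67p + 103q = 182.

Since gcd(67, 103) = 1, every integer is an integer combination of 67 and 103.
Dividing repeatedly: 103 = 1·67 + 36, 67 = 1·36 + 31, 36 = 1·31 + 5, 31 = 6·5 + 1, 5 = 5·1 + 0.
Back-substituting, 1 = 31 − 6·5 = 31 − 6·(36 − 1·31) = −6·36 + 7·31 = −6·36 + 7·(67 − 1·36) = 7·67 − 13·36 = 7·67 − 13·(103 − 1·67) = −13·103 + 20·67; that is, 67·20 + 103·(-13) = 1.
Scaling by 182 gives the particular solution (p, q) = (3640, -2366).
The general solution is p = 3640 + 103k, q = -2366 − 67k; taking k = -35 gives the smaller pair p = 35, q = -21.
Indeed 67·35 + 103·(-21) = 2345 − 2163 = 182.

p = 35, q = -21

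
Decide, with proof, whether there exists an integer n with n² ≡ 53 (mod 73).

73 is prime, so by Euler's criterion 53 is a square mod 73 iff 53^((73−1)/2) = 53^36 ≡ 1 (mod 73).
Squaring successively (mod 73): 53^2 = 2809 ≡ 35; 53^4 ≡ 35² = 1225 ≡ 57; 53^8 ≡ 57² = 3249 ≡ 37; 53^16 ≡ 37² = 1369 ≡ 55; 53^32 ≡ 55² = 3025 ≡ 32.
Since 36 = 32 + 4, 53^36 ≡ 32 · 57; multiplying out mod 73: 32·57 = 1824 ≡ 72. Thus 53^36 ≡ 72 ≡ −1 (mod 73).
The value −1 means 53 is a non-residue modulo 73, so n² ≡ 53 (mod 73) is impossible.

No such integer exists.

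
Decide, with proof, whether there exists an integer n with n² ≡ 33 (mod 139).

There is no such integer.

Apply Euler's criterion with the prime 139: 33 is a quadratic residue iff 33^69 ≡ 1 (mod 139), and a non-residue iff it is ≡ −1.
Repeated squaring mod 139: 33^2 = 1089 ≡ 116; 33^4 ≡ 116² = 13456 ≡ 112; 33^8 ≡ 112² = 12544 ≡ 34; 33^16 ≡ 34² = 1156 ≡ 44; 33^32 ≡ 44² = 1936 ≡ 129; 33^64 ≡ 129² = 16641 ≡ 100.
Since 69 = 64 + 4 + 1, 33^69 ≡ 100 · 112 · 33; multiplying out mod 139: 100·112 = 11200 ≡ 80, then 80·33 = 2640 ≡ 138. Thus 33^69 ≡ 138 ≡ −1 (mod 139).
By Euler's criterion 33 is a quadratic non-residue mod 139: no n satisfies n² ≡ 33 (mod 139).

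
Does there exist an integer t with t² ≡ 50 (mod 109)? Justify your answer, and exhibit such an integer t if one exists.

No such integer exists.

109 is prime, so by Euler's criterion 50 is a square mod 109 iff 50^((109−1)/2) = 50^54 ≡ 1 (mod 109).
Repeated squaring mod 109: 50^2 = 2500 ≡ 102; 50^4 ≡ 102² = 10404 ≡ 49; 50^8 ≡ 49² = 2401 ≡ 3; 50^16 ≡ 3² = 9 ≡ 9; 50^32 ≡ 9² = 81 ≡ 81.
Since 54 = 32 + 16 + 4 + 2, 50^54 ≡ 81 · 9 · 49 · 102; multiplying out mod 109: 81·9 = 729 ≡ 75, then 75·49 = 3675 ≡ 78, then 78·102 = 7956 ≡ 108. Thus 50^54 ≡ 108 ≡ −1 (mod 109).
By Euler's criterion 50 is a quadratic non-residue mod 109: no t satisfies t² ≡ 50 (mod 109).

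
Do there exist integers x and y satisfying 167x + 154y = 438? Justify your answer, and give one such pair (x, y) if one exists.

Since gcd(167, 154) = 1, every integer is an integer combination of 167 and 154.
Dividing repeatedly: 167 = 1·154 + 13, 154 = 11·13 + 11, 13 = 1·11 + 2, 11 = 5·2 + 1, 2 = 2·1 + 0.
Back-substituting, 1 = 11 − 5·2 = 11 − 5·(13 − 1·11) = −5·13 + 6·11 = −5·13 + 6·(154 − 11·13) = 6·154 − 71·13 = 6·154 − 71·(167 − 1·154) = −71·167 + 77·154; that is, 167·(-71) + 154·77 = 1.
Times 438: 167·(-31098) + 154·33726 = 438, so (-31098, 33726) solves it.
Adding 202·154 to x and subtracting 202·167 from y gives the tidier solution (10, -8).
Indeed 167·10 + 154·(-8) = 1670 − 1232 = 438.

x = 10, y = -8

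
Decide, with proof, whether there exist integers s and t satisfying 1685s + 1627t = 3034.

1685 and 1627 are coprime, so 1685s + 1627t ranges over all of ℤ.
Run the Euclidean algorithm on 1685 and 1627: 1685 = 1·1627 + 58, 1627 = 28·58 + 3, 58 = 19·3 + 1, 3 = 3·1 + 0.
Working back up the chain: 1 = 58 − 19·3 = 58 − 19·(1627 − 28·58) = −19·1627 + 533·58 = −19·1627 + 533·(1685 − 1·1627) = 533·1685 − 552·1627. So 1685·533 + 1627·(-552) = 1.
Times 3034: 1685·1617122 + 1627·(-1674768) = 3034, so (1617122, -1674768) solves it.
Shifting by a multiple of (1627, −1685) keeps it a solution: s = 1617122 − 993·1627 = 1511, t = -1674768 + 993·1685 = -1563.
Check: 1685·1511 + 1627·(-1563) = 2546035 − 2543001 = 3034. ✓

s = 1511, t = -1563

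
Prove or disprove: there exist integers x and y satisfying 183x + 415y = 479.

x = 243, y = -106

183 and 415 are coprime, so 183x + 415y ranges over all of ℤ.
Run the Euclidean algorithm on 415 and 183: 415 = 2·183 + 49, 183 = 3·49 + 36, 49 = 1·36 + 13, 36 = 2·13 + 10, 13 = 1·10 + 3, 10 = 3·3 + 1, 3 = 3·1 + 0.
Working back up the chain: 1 = 10 − 3·3 = 10 − 3·(13 − 1·10) = −3·13 + 4·10 = −3·13 + 4·(36 − 2·13) = 4·36 − 11·13 = 4·36 − 11·(49 − 1·36) = −11·49 + 15·36 = −11·49 + 15·(183 − 3·49) = 15·183 − 56·49 = 15·183 − 56·(415 − 2·183) = −56·415 + 127·183. So 183·127 + 415·(-56) = 1.
Scaling by 479 gives the particular solution (x, y) = (60833, -26824).
Subtracting 146·415 from x and adding 146·183 to y gives the tidier solution (243, -106).
Indeed 183·243 + 415·(-106) = 44469 − 43990 = 479.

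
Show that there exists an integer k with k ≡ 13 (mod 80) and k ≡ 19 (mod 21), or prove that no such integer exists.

k = 733

The moduli 80 and 21 are coprime, so by the Chinese Remainder Theorem a unique solution modulo 1680 exists.
Any solution of the first congruence is k = 13 + 80t; substituting into the second, 80t ≡ 19 − 13 ≡ 6 (mod 21).
80 ≡ 17 (mod 21), so this reads 17t ≡ 6 (mod 21). Invert 17 mod 21 by the Euclidean algorithm: 21 = 1·17 + 4, 17 = 4·4 + 1, 4 = 4·1 + 0; back-substituting, 1 = 17 − 4·4 = 17 − 4·(21 − 1·17) = −4·21 + 5·17. Hence 17·5 ≡ 1, so 17⁻¹ ≡ 5 (mod 21).
Multiplying by 5: t ≡ 5·6 = 30 ≡ 9 (mod 21).
With t = 9: k = 13 + 80·9 = 733.
Indeed 733 ≡ 13 (mod 80) and 733 ≡ 19 (mod 21).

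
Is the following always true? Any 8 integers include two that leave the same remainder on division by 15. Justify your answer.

Take the 8 consecutive integers 58, 59, …, 65: their residues mod 15 are all distinct because 8 ≤ 15.
So no two of them leave the same remainder on division by 15; the claim fails for this set.

No; for instance {58, 59, 60, 61, 62, 63, 64, 65} is a counterexample.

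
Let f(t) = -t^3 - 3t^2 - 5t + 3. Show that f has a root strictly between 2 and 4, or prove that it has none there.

f has no root in that interval.

f(2) = -27 and f(4) = -129, both negative.
f'(t) = -3t^2 - 6t - 5 has discriminant (-6)² − 4·(-3)·(-5) = -24 < 0, so f' has no real roots and is negative for every real t.
Hence f is strictly decreasing on ℝ, and in particular on [2, 4]. A strictly monotone function with same-sign endpoint values stays negative on the whole interval, so f has no zero in (2, 4).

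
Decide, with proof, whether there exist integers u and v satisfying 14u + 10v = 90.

Since gcd(14, 10) = 2 and 90 = 2·45, Bézout's identity guarantees a solution.
Dividing through by 2 reduces the equation to 7u + 5v = 45.
Run the Euclidean algorithm on 7 and 5: 7 = 1·5 + 2, 5 = 2·2 + 1, 2 = 2·1 + 0.
Working back up the chain: 1 = 5 − 2·2 = 5 − 2·(7 − 1·5) = −2·7 + 3·5. So 7·(-2) + 5·3 = 1.
Multiplying through by 45: u = (-2)·45 = -90, v = 3·45 = 135 is a solution.
Shifting by a multiple of (5, −7) keeps it a solution: u = -90 + 18·5 = 0, v = 135 − 18·7 = 9.
Check: 14·0 + 10·9 = 0 + 90 = 90. ✓

u = 0, v = 9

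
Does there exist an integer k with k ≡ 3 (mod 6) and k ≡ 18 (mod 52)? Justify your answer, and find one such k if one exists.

Reduce both congruences modulo 2, which divides 6 and 52: they say k ≡ 3 (mod 2) and k ≡ 18 (mod 2).
These are incompatible: 3 − 18 = -15 is not divisible by 2.
So no integer satisfies both congruences.

No such integer exists.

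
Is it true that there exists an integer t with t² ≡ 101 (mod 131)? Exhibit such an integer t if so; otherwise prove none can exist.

t = 106

Take t = 106. Then 106² = 11236 = 85·131 + 101, so 106² ≡ 101 (mod 131).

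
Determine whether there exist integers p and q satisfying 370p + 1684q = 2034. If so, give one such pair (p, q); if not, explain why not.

Every value of 370p + 1684q is a multiple of gcd(370, 1684) = 2; since 2 ∣ 2034, solutions exist.
Dividing through by 2 reduces the equation to 185p + 842q = 1017.
Euclidean algorithm: 842 = 4·185 + 102, 185 = 1·102 + 83, 102 = 1·83 + 19, 83 = 4·19 + 7, 19 = 2·7 + 5, 7 = 1·5 + 2, 5 = 2·2 + 1, 2 = 2·1 + 0.
Working back up the chain: 1 = 5 − 2·2 = 5 − 2·(7 − 1·5) = −2·7 + 3·5 = −2·7 + 3·(19 − 2·7) = 3·19 − 8·7 = 3·19 − 8·(83 − 4·19) = −8·83 + 35·19 = −8·83 + 35·(102 − 1·83) = 35·102 − 43·83 = 35·102 − 43·(185 − 1·102) = −43·185 + 78·102 = −43·185 + 78·(842 − 4·185) = 78·842 − 355·185. So 185·(-355) + 842·78 = 1.
Times 1017: 185·(-361035) + 842·79326 = 1017, so (-361035, 79326) solves it.
Adding 429·842 to p and subtracting 429·185 from q gives the tidier solution (183, -39).
Indeed 370·183 + 1684·(-39) = 67710 − 65676 = 2034.

p = 183, q = -39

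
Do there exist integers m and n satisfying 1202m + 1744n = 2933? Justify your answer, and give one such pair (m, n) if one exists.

No such integers exist.

gcd(1202, 1744) = 2, so every integer of the form 1202m + 1744n is a multiple of 2.
But 2933 = 2·1466 + 1, so 2 ∤ 2933.
Therefore 1202m + 1744n = 2933 has no solution in integers.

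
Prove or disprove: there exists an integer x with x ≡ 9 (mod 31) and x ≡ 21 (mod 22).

The moduli 31 and 22 are coprime, so by the Chinese Remainder Theorem a unique solution modulo 682 exists.
Any solution of the first congruence is x = 9 + 31t; substituting into the second, 31t ≡ 21 − 9 ≡ 12 (mod 22).
31 ≡ 9 (mod 22), so this reads 9t ≡ 12 (mod 22). To invert 9 modulo 22: 22 = 2·9 + 4, 9 = 2·4 + 1, 4 = 4·1 + 0, and unwinding, 1 = 9 − 2·4 = 9 − 2·(22 − 2·9) = −2·22 + 5·9. Thus 9⁻¹ ≡ 5 (mod 22).
Multiplying by 5: t ≡ 5·12 = 60 ≡ 16 (mod 22).
With t = 16: x = 9 + 31·16 = 505.
Check: 505 mod 31 = 9, 505 mod 22 = 21. ✓

x = 505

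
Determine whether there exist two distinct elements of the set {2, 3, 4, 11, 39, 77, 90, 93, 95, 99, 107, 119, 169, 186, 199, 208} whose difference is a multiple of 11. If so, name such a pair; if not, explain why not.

Both 2 and 90 leave remainder 2 on division by 11; their difference 88 = 8·11 is a multiple of 11.

Yes: 2 and 90.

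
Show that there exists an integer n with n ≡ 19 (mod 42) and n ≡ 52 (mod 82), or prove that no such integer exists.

There is no such integer.

gcd(42, 82) = 2. If n ≡ 19 (mod 42) and n ≡ 52 (mod 82), then n ≡ 19 (mod 2) and n ≡ 52 (mod 2).
These are incompatible: 19 − 52 = -33 is not divisible by 2.
So no integer satisfies both congruences.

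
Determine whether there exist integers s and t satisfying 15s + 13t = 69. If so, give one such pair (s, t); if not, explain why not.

s = 2, t = 3

15 and 13 are coprime, so 15s + 13t ranges over all of ℤ.
Euclidean algorithm: 15 = 1·13 + 2, 13 = 6·2 + 1, 2 = 2·1 + 0.
Working back up the chain: 1 = 13 − 6·2 = 13 − 6·(15 − 1·13) = −6·15 + 7·13. So 15·(-6) + 13·7 = 1.
Times 69: 15·(-414) + 13·483 = 69, so (-414, 483) solves it.
The general solution is s = -414 + 13k, t = 483 − 15k; taking k = 32 gives the smaller pair s = 2, t = 3.
Check: 15·2 + 13·3 = 30 + 39 = 69. ✓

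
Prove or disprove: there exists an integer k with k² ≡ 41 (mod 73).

k = 25 works: 25² = 625, and 625 − 41 = 584 = 8·73.

k = 25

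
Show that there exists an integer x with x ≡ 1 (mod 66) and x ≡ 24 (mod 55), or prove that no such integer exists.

gcd(66, 55) = 11. If x ≡ 1 (mod 66) and x ≡ 24 (mod 55), then x ≡ 1 (mod 11) and x ≡ 24 (mod 11).
But 1 mod 11 = 1 while 24 mod 11 = 2, a contradiction.
Therefore no such x exists.

There is no such integer.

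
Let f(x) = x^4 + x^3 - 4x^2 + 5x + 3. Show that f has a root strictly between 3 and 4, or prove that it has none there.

The endpoint values f(3) = 90 and f(4) = 279 are both positive. Claim: f(x) > 0 for every x in (3, 4).
Substitute x = 3 + u, where 0 < u < 1 on the interval. Expanding, f(3 + u) = u^4 + 13u^3 + 59u^2 + 116u + 90.
All 5 nonzero coefficients of this polynomial in u are positive; hence for u > 0 the value is a sum of positive terms (the constant 90 among them).
So f is strictly positive on (3, 4); no root exists in the interval.

No such root exists.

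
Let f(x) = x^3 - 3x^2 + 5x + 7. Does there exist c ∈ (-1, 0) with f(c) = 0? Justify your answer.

f(-1) = -2 and f(0) = 7, which have opposite signs.
Since f is a polynomial it is continuous on [-1, 0].
So by the Intermediate Value Theorem there is a c strictly between -1 and 0 with f(c) = 0.

Yes, such a c exists.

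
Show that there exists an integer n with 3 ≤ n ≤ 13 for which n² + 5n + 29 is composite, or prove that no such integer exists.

At n = 6: 6² + 5·6 + 29 = 95 = 5·19, which is composite.

n = 6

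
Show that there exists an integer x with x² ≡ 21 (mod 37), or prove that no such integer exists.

Take x = 24. Then 24² = 576 = 15·37 + 21, so 24² ≡ 21 (mod 37).

x = 24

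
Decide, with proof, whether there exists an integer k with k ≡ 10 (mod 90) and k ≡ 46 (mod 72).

gcd(90, 72) = 18. A simultaneous solution exists iff 10 ≡ 46 (mod 18); here 10 mod 18 = 10 = 46 mod 18, so it does.
Step through k = 10, 10 + 90, 10 + 2·90, …: the values 10, 100, 190 reduce mod 72 to 10, 28, 46. The value 190 hits 46.
Verify: 190 = 2·90 + 10 and 190 = 2·72 + 46. ✓

k = 190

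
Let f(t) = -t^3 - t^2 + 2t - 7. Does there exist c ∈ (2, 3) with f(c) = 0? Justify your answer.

f(2) = -15 and f(3) = -37, both negative, so a sign-change argument is unavailable; we show f keeps this sign on the whole interval.
Shift to the endpoint 2: with t = 2 + u (0 < u < 1), one computes f(2 + u) = -u^3 - 7u^2 - 14u - 15.
The nonzero coefficients here are all negative, so for u > 0 every term is negative (or zero), and the constant term -15 is strictly negative.
Therefore f(t) < 0 throughout (2, 3), and f has no zero there.

f has no root in that interval.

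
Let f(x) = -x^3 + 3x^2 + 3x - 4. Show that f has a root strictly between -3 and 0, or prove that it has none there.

f(-3) = 41 and f(0) = -4, which have opposite signs.
f is continuous everywhere (it is a polynomial), in particular on [-3, 0].
By the Intermediate Value Theorem f must vanish at some point of (-3, 0).

Such a root exists.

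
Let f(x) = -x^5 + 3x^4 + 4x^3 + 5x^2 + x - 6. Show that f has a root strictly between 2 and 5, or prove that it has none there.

Such a root exists.

f(2) = 64 and f(5) = -626, which have opposite signs.
As a polynomial, f is continuous on every closed interval.
By the Intermediate Value Theorem f must vanish at some point of (2, 5).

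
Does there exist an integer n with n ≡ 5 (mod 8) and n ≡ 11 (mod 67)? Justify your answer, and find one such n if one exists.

n = 413

gcd(8, 67) = 1, so the Chinese Remainder Theorem guarantees exactly one residue class mod 536 satisfying both.
Write n = 5 + 8t and require 5 + 8t ≡ 11 (mod 67), i.e. 8t ≡ 6 (mod 67).
Invert 8 mod 67 by the Euclidean algorithm: 67 = 8·8 + 3, 8 = 2·3 + 2, 3 = 1·2 + 1, 2 = 2·1 + 0; back-substituting, 1 = 3 − 1·2 = 3 − (8 − 2·3) = −8 + 3·3 = −8 + 3·(67 − 8·8) = 3·67 − 25·8. Hence 8·(-25) ≡ 1, so 8⁻¹ ≡ -25 ≡ 42 (mod 67).
Therefore t ≡ 42·6 = 252 ≡ 51 (mod 67).
With t = 51: n = 5 + 8·51 = 413.
Verify: 413 = 51·8 + 5 and 413 = 6·67 + 11. ✓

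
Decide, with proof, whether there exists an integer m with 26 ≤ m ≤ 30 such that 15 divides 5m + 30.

m = 27

Try m = 27: 5·27 + 30 = 165 = 11·15, which is divisible by 15.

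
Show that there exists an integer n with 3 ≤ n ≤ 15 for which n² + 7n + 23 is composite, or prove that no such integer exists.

At n = 7: 7² + 7·7 + 23 = 121 = 11·11, which is composite.

n = 7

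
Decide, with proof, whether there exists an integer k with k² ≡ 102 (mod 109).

k = 50

k = 50 works: 50² = 2500, and 2500 − 102 = 2398 = 22·109.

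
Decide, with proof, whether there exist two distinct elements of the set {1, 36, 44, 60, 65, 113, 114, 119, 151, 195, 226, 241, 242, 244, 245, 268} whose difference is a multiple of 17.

Reduce each element modulo 17: 1↦1, 36↦2, 44↦10, 60↦9, 65↦14, 113↦11, 114↦12, 119↦0, 151↦15, 195↦8, 226↦5, 241↦3, 242↦4, 244↦6, 245↦7, 268↦13.
All 16 residues are distinct, so no two elements differ by a multiple of 17.

No, no such pair exists.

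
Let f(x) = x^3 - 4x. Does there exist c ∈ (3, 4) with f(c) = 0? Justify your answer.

f(3) = 15 and f(4) = 48, both positive, so a sign-change argument is unavailable; we show f keeps this sign on the whole interval.
Substitute x = 3 + u, where 0 < u < 1 on the interval. Expanding, f(3 + u) = u^3 + 9u^2 + 23u + 15.
The nonzero coefficients here are all positive, so for u > 0 every term is positive (or zero), and the constant term 15 is strictly positive.
So f is strictly positive on (3, 4); no root exists in the interval.

f has no root in that interval.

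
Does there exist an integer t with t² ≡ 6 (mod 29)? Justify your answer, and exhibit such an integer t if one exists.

t = 8 works: 8² = 64, and 64 − 6 = 58 = 2·29.

t = 8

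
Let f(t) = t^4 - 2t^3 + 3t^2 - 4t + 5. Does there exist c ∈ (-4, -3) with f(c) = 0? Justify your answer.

f has no root in that interval.

f(-4) = 453 and f(-3) = 179, both positive, so a sign-change argument is unavailable; we show f keeps this sign on the whole interval.
Shift to the endpoint -3: with t = -3 − u (0 < u < 1), one computes f(-3 − u) = u^4 + 14u^3 + 75u^2 + 184u + 179.
The nonzero coefficients here are all positive, so for u > 0 every term is positive (or zero), and the constant term 179 is strictly positive.
So f is strictly positive on (-4, -3); no root exists in the interval.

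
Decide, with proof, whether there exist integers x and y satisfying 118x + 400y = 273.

Any value of 118x + 400y is a multiple of gcd(118, 400) = 2.
But 273 is not a multiple of 2 (it leaves remainder 1).
So the equation is unsolvable over ℤ.

There are no such integers.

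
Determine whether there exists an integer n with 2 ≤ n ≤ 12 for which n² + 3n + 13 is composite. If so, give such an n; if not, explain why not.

At n = 10: 10² + 3·10 + 13 = 143 = 11·13, which is composite.

n = 10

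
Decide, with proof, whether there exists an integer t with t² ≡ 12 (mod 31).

31 is prime, so by Euler's criterion 12 is a square mod 31 iff 12^((31−1)/2) = 12^15 ≡ 1 (mod 31).
Repeated squaring mod 31: 12^2 = 144 ≡ 20; 12^4 ≡ 20² = 400 ≡ 28; 12^8 ≡ 28² = 784 ≡ 9.
Since 15 = 8 + 4 + 2 + 1, 12^15 ≡ 9 · 28 · 20 · 12; multiplying out mod 31: 9·28 = 252 ≡ 4, then 4·20 = 80 ≡ 18, then 18·12 = 216 ≡ 30. Thus 12^15 ≡ 30 ≡ −1 (mod 31).
The value −1 means 12 is a non-residue modulo 31, so t² ≡ 12 (mod 31) is impossible.

There is no such integer.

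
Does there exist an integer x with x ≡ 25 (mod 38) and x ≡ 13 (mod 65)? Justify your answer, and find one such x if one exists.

x = 1963

gcd(38, 65) = 1, so the Chinese Remainder Theorem guarantees exactly one residue class mod 2470 satisfying both.
Write x = 25 + 38t and require 25 + 38t ≡ 13 (mod 65), i.e. 38t ≡ 53 (mod 65).
To invert 38 modulo 65: 65 = 1·38 + 27, 38 = 1·27 + 11, 27 = 2·11 + 5, 11 = 2·5 + 1, 5 = 5·1 + 0, and unwinding, 1 = 11 − 2·5 = 11 − 2·(27 − 2·11) = −2·27 + 5·11 = −2·27 + 5·(38 − 1·27) = 5·38 − 7·27 = 5·38 − 7·(65 − 1·38) = −7·65 + 12·38. Thus 38⁻¹ ≡ 12 (mod 65).
Therefore t ≡ 12·53 = 636 ≡ 51 (mod 65).
Taking t = 51 gives x = 25 + 38·51 = 1963.
Indeed 1963 ≡ 25 (mod 38) and 1963 ≡ 13 (mod 65).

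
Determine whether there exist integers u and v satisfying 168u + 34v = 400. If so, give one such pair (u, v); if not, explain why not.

Since gcd(168, 34) = 2 and 400 = 2·200, Bézout's identity guarantees a solution.
Dividing through by 2 reduces the equation to 84u + 17v = 200.
Run the Euclidean algorithm on 84 and 17: 84 = 4·17 + 16, 17 = 1·16 + 1, 16 = 16·1 + 0.
Working back up the chain: 1 = 17 − 1·16 = 17 − (84 − 4·17) = −84 + 5·17. So 84·(-1) + 17·5 = 1.
Scaling by 200 gives the particular solution (u, v) = (-200, 1000).
Adding 12·17 to u and subtracting 12·84 from v gives the tidier solution (4, -8).
Check: 168·4 + 34·(-8) = 672 − 272 = 400. ✓

u = 4, v = -8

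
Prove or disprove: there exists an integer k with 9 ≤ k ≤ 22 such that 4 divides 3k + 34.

At k = 9 the value 61 is not a multiple of 4. Try k = 10: 3·10 + 34 = 64 = 16·4, which is divisible by 4.

k = 10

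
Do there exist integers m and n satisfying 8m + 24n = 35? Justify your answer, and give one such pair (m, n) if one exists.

No, no such integers exist.

Any value of 8m + 24n is a multiple of gcd(8, 24) = 8.
But 35 = 8·4 + 3, so 8 ∤ 35.
Hence no integers m, n satisfy the equation.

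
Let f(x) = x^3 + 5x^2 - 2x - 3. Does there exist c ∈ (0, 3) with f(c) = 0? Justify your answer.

f(0) = -3 and f(3) = 63, which have opposite signs.
f is continuous everywhere (it is a polynomial), in particular on [0, 3].
The Intermediate Value Theorem then guarantees some c ∈ (0, 3) with f(c) = 0.

Yes, f has a root in the interval.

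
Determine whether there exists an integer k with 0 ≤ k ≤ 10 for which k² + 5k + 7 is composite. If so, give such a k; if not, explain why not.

At k = 2: 2² + 5·2 + 7 = 21 = 3·7, which is composite.

k = 2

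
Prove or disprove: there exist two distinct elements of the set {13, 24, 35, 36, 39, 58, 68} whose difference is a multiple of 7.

No, no such pair exists.

Reduce each element modulo 7: 13↦6, 24↦3, 35↦0, 36↦1, 39↦4, 58↦2, 68↦5.
No residue repeats among the 7 elements, so no pair has difference ≡ 0 (mod 7).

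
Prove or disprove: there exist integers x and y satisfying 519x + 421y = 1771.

x = 409, y = -500

Since gcd(519, 421) = 1, every integer is an integer combination of 519 and 421.
Euclidean algorithm: 519 = 1·421 + 98, 421 = 4·98 + 29, 98 = 3·29 + 11, 29 = 2·11 + 7, 11 = 1·7 + 4, 7 = 1·4 + 3, 4 = 1·3 + 1, 3 = 3·1 + 0.
Working back up the chain: 1 = 4 − 1·3 = 4 − (7 − 1·4) = −7 + 2·4 = −7 + 2·(11 − 1·7) = 2·11 − 3·7 = 2·11 − 3·(29 − 2·11) = −3·29 + 8·11 = −3·29 + 8·(98 − 3·29) = 8·98 − 27·29 = 8·98 − 27·(421 − 4·98) = −27·421 + 116·98 = −27·421 + 116·(519 − 1·421) = 116·519 − 143·421. So 519·116 + 421·(-143) = 1.
Multiplying through by 1771: x = 116·1771 = 205436, y = (-143)·1771 = -253253 is a solution.
Subtracting 487·421 from x and adding 487·519 to y gives the tidier solution (409, -500).
Indeed 519·409 + 421·(-500) = 212271 − 210500 = 1771.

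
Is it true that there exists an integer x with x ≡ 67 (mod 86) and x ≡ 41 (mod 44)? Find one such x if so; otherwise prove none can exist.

Here gcd(86, 44) = 2, and both 67 and 41 leave remainder 1 mod 2, so the system is consistent.
Put x = 67 + 86t, so we need 86t ≡ 18 (mod 44), equivalently (divide by 2) 43t ≡ 9 (mod 22).
43 ≡ 21 (mod 22), so this reads 21t ≡ 9 (mod 22). To invert 21 modulo 22: 22 = 1·21 + 1, 21 = 21·1 + 0, and unwinding, 1 = 22 − 1·21. Thus 21⁻¹ ≡ -1 ≡ 21 (mod 22).
Therefore t ≡ 21·9 = 189 ≡ 13 (mod 22).
Then x = 67 + 86·13 = 1185.
Check: 1185 mod 86 = 67, 1185 mod 44 = 41. ✓

x = 1185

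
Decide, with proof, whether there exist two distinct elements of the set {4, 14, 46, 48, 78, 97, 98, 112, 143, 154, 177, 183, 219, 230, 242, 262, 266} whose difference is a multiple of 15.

Both 4 and 154 leave remainder 4 on division by 15; their difference 150 = 10·15 is a multiple of 15.

The pair (4, 154) works.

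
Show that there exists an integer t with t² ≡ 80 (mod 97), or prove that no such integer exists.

No, no such integer exists.

97 is prime, so by Euler's criterion 80 is a square mod 97 iff 80^((97−1)/2) = 80^48 ≡ 1 (mod 97).
Repeated squaring mod 97: 80^2 = 6400 ≡ 95; 80^4 ≡ 95² = 9025 ≡ 4; 80^8 ≡ 4² = 16 ≡ 16; 80^16 ≡ 16² = 256 ≡ 62; 80^32 ≡ 62² = 3844 ≡ 61.
Since 48 = 32 + 16, 80^48 ≡ 61 · 62; multiplying out mod 97: 61·62 = 3782 ≡ 96. Thus 80^48 ≡ 96 ≡ −1 (mod 97).
The value −1 means 80 is a non-residue modulo 97, so t² ≡ 80 (mod 97) is impossible.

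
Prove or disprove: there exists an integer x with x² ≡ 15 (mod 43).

x = 12

x = 12 works: 12² = 144, and 144 − 15 = 129 = 3·43.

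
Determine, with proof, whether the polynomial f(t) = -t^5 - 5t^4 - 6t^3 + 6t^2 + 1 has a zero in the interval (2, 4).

The endpoint values f(2) = -135 and f(4) = -2591 are both negative. Claim: f(t) < 0 for every t in (2, 4).
Substitute t = 2 + u, where 0 < u < 2 on the interval. Expanding, f(2 + u) = -u^5 - 15u^4 - 86u^3 - 230u^2 - 288u - 135.
The nonzero coefficients here are all negative, so for u > 0 every term is negative (or zero), and the constant term -135 is strictly negative.
Therefore f(t) < 0 throughout (2, 4), and f has no zero there.

No.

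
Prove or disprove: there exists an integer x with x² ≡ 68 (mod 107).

No such integer exists.

107 is prime, so by Euler's criterion 68 is a square mod 107 iff 68^((107−1)/2) = 68^53 ≡ 1 (mod 107).
Repeated squaring mod 107: 68^2 = 4624 ≡ 23; 68^4 ≡ 23² = 529 ≡ 101; 68^8 ≡ 101² = 10201 ≡ 36; 68^16 ≡ 36² = 1296 ≡ 12; 68^32 ≡ 12² = 144 ≡ 37.
Since 53 = 32 + 16 + 4 + 1, 68^53 ≡ 37 · 12 · 101 · 68; multiplying out mod 107: 37·12 = 444 ≡ 16, then 16·101 = 1616 ≡ 11, then 11·68 = 748 ≡ 106. Thus 68^53 ≡ 106 ≡ −1 (mod 107).
The value −1 means 68 is a non-residue modulo 107, so x² ≡ 68 (mod 107) is impossible.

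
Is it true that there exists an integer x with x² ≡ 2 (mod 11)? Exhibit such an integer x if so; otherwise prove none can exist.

No, no such integer exists.

Computing x² mod 11 for x = 0, 1, …, 5 (enough, by the symmetry x ↦ 11 − x) gives 0, 1, 4, 9, 5, 3.
The set of squares mod 11 is therefore {0, 1, 3, 4, 5, 9}, which does not contain 2.
Therefore x² ≡ 2 (mod 11) has no solution.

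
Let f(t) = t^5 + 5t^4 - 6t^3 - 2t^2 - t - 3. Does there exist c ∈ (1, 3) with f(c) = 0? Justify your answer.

Such a root exists.

f(1) = -6 and f(3) = 462, which have opposite signs.
As a polynomial, f is continuous on every closed interval.
The Intermediate Value Theorem then guarantees some c ∈ (1, 3) with f(c) = 0.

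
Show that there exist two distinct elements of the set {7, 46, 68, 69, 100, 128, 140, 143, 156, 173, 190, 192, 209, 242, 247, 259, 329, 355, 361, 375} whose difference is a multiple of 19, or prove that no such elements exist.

Both 7 and 140 leave remainder 7 on division by 19; their difference 133 = 7·19 is a multiple of 19.

The pair (7, 140) works.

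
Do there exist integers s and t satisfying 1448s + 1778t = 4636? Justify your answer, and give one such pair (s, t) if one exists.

Every value of 1448s + 1778t is a multiple of gcd(1448, 1778) = 2; since 2 ∣ 4636, solutions exist.
Dividing through by 2 reduces the equation to 724s + 889t = 2318.
Run the Euclidean algorithm on 889 and 724: 889 = 1·724 + 165, 724 = 4·165 + 64, 165 = 2·64 + 37, 64 = 1·37 + 27, 37 = 1·27 + 10, 27 = 2·10 + 7, 10 = 1·7 + 3, 7 = 2·3 + 1, 3 = 3·1 + 0.
Working back up the chain: 1 = 7 − 2·3 = 7 − 2·(10 − 1·7) = −2·10 + 3·7 = −2·10 + 3·(27 − 2·10) = 3·27 − 8·10 = 3·27 − 8·(37 − 1·27) = −8·37 + 11·27 = −8·37 + 11·(64 − 1·37) = 11·64 − 19·37 = 11·64 − 19·(165 − 2·64) = −19·165 + 49·64 = −19·165 + 49·(724 − 4·165) = 49·724 − 215·165 = 49·724 − 215·(889 − 1·724) = −215·889 + 264·724. So 724·264 + 889·(-215) = 1.
Scaling by 2318 gives the particular solution (s, t) = (611952, -498370).
Subtracting 688·889 from s and adding 688·724 to t gives the tidier solution (320, -258).
Indeed 1448·320 + 1778·(-258) = 463360 − 458724 = 4636.

s = 320, t = -258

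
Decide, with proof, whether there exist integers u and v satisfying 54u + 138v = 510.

u = 12, v = -1

Since gcd(54, 138) = 6 and 510 = 6·85, Bézout's identity guarantees a solution.
Dividing through by 6 reduces the equation to 9u + 23v = 85.
Euclidean algorithm: 23 = 2·9 + 5, 9 = 1·5 + 4, 5 = 1·4 + 1, 4 = 4·1 + 0.
Unwinding: 1 = 5 − 1·4 = 5 − (9 − 1·5) = −9 + 2·5 = −9 + 2·(23 − 2·9) = 2·23 − 5·9, i.e. 9·(-5) + 23·2 = 1.
Multiplying through by 85: u = (-5)·85 = -425, v = 2·85 = 170 is a solution.
Shifting by a multiple of (23, −9) keeps it a solution: u = -425 + 19·23 = 12, v = 170 − 19·9 = -1.
Indeed 54·12 + 138·(-1) = 648 − 138 = 510.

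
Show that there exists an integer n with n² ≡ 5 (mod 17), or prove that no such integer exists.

Squares mod 17 repeat after n = 8 (as (−n)² = n²); for n = 0..8 they are 0, 1, 4, 9, 16, 8, 2, 15, 13.
The set of squares mod 17 is therefore {0, 1, 2, 4, 8, 9, 13, 15, 16}, which does not contain 5.
Hence no integer n has n² ≡ 5 (mod 17).

No, no such integer exists.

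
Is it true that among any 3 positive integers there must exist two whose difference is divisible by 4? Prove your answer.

No, the set {8, 9, 10} is a counterexample.

Consider the 3 integers 8, 9, 10. They lie in distinct residue classes modulo 4, since 3 ≤ 4.
Any two of them differ by at most 2 < 4 and by at least 1, so no difference is a multiple of 4.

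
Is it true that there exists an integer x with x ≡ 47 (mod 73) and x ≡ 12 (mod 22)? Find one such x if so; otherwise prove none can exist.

The moduli 73 and 22 are coprime, so by the Chinese Remainder Theorem a unique solution modulo 1606 exists.
Any solution of the first congruence is x = 47 + 73t; substituting into the second, 73t ≡ 12 − 47 ≡ 9 (mod 22).
73 ≡ 7 (mod 22), so this reads 7t ≡ 9 (mod 22). Since 7·19 = 133 = 6·22 + 1, the inverse of 7 mod 22 is 19.
Multiplying by 19: t ≡ 19·9 = 171 ≡ 17 (mod 22).
With t = 17: x = 47 + 73·17 = 1288.
Indeed 1288 ≡ 47 (mod 73) and 1288 ≡ 12 (mod 22).

x = 1288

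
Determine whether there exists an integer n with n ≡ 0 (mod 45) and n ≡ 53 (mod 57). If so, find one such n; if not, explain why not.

Reduce both congruences modulo 3, which divides 45 and 57: they say n ≡ 0 (mod 3) and n ≡ 53 (mod 3).
These are incompatible: 0 − 53 = -53 is not divisible by 3.
So no integer satisfies both congruences.

There is no such integer.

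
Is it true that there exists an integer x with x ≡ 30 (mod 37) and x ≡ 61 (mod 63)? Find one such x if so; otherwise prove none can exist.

x = 1510

gcd(37, 63) = 1, so the Chinese Remainder Theorem guarantees exactly one residue class mod 2331 satisfying both.
Any solution of the first congruence is x = 30 + 37t; substituting into the second, 37t ≡ 61 − 30 ≡ 31 (mod 63).
Invert 37 mod 63 by the Euclidean algorithm: 63 = 1·37 + 26, 37 = 1·26 + 11, 26 = 2·11 + 4, 11 = 2·4 + 3, 4 = 1·3 + 1, 3 = 3·1 + 0; back-substituting, 1 = 4 − 1·3 = 4 − (11 − 2·4) = −11 + 3·4 = −11 + 3·(26 − 2·11) = 3·26 − 7·11 = 3·26 − 7·(37 − 1·26) = −7·37 + 10·26 = −7·37 + 10·(63 − 1·37) = 10·63 − 17·37. Hence 37·(-17) ≡ 1, so 37⁻¹ ≡ -17 ≡ 46 (mod 63).
Therefore t ≡ 46·31 = 1426 ≡ 40 (mod 63).
With t = 40: x = 30 + 37·40 = 1510.
Indeed 1510 ≡ 30 (mod 37) and 1510 ≡ 61 (mod 63).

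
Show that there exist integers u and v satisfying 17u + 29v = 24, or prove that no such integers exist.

Since gcd(17, 29) = 1, every integer is an integer combination of 17 and 29.
Dividing repeatedly: 29 = 1·17 + 12, 17 = 1·12 + 5, 12 = 2·5 + 2, 5 = 2·2 + 1, 2 = 2·1 + 0.
Unwinding: 1 = 5 − 2·2 = 5 − 2·(12 − 2·5) = −2·12 + 5·5 = −2·12 + 5·(17 − 1·12) = 5·17 − 7·12 = 5·17 − 7·(29 − 1·17) = −7·29 + 12·17, i.e. 17·12 + 29·(-7) = 1.
Multiplying through by 24: u = 12·24 = 288, v = (-7)·24 = -168 is a solution.
The general solution is u = 288 + 29k, v = -168 − 17k; taking k = -9 gives the smaller pair u = 27, v = -15.
Check: 17·27 + 29·(-15) = 459 − 435 = 24. ✓

u = 27, v = -15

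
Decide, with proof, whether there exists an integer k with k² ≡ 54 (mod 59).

Apply Euler's criterion with the prime 59: 54 is a quadratic residue iff 54^29 ≡ 1 (mod 59), and a non-residue iff it is ≡ −1.
Repeated squaring mod 59: 54^2 = 2916 ≡ 25; 54^4 ≡ 25² = 625 ≡ 35; 54^8 ≡ 35² = 1225 ≡ 45; 54^16 ≡ 45² = 2025 ≡ 19.
Since 29 = 16 + 8 + 4 + 1, 54^29 ≡ 19 · 45 · 35 · 54; multiplying out mod 59: 19·45 = 855 ≡ 29, then 29·35 = 1015 ≡ 12, then 12·54 = 648 ≡ 58. Thus 54^29 ≡ 58 ≡ −1 (mod 59).
By Euler's criterion 54 is a quadratic non-residue mod 59: no k satisfies k² ≡ 54 (mod 59).

No such integer exists.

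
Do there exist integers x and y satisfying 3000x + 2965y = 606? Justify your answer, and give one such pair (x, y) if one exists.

No such integers exist.

gcd(3000, 2965) = 5, so every integer of the form 3000x + 2965y is a multiple of 5.
However 606 leaves remainder 1 on division by 5.
Therefore 3000x + 2965y = 606 has no solution in integers.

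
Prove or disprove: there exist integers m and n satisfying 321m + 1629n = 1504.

No, no such integers exist.

Both 321 and 1629 are divisible by gcd(321, 1629) = 3, hence so is any combination 321m + 1629n.
But 1504 is not a multiple of 3 (it leaves remainder 1).
So the equation is unsolvable over ℤ.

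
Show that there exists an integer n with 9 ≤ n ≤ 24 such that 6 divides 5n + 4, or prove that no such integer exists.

n = 10

n = 10 works, since 5·10 + 4 = 54 = 9·6.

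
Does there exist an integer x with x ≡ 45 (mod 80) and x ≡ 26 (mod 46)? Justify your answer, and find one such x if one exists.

No, no such integer exists.

Both moduli are multiples of 2 = gcd(80, 46), so any solution would satisfy x ≡ 45 and x ≡ 26 modulo 2 simultaneously.
These are incompatible: 45 − 26 = 19 is not divisible by 2.
Therefore no such x exists.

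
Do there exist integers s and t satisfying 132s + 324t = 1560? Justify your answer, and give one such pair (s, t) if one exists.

gcd(132, 324) = 12, and 12 divides 1560, so integer solutions exist.
Dividing through by 12 reduces the equation to 11s + 27t = 130.
Euclidean algorithm: 27 = 2·11 + 5, 11 = 2·5 + 1, 5 = 5·1 + 0.
Unwinding: 1 = 11 − 2·5 = 11 − 2·(27 − 2·11) = −2·27 + 5·11, i.e. 11·5 + 27·(-2) = 1.
Scaling by 130 gives the particular solution (s, t) = (650, -260).
Shifting by a multiple of (27, −11) keeps it a solution: s = 650 − 24·27 = 2, t = -260 + 24·11 = 4.
Indeed 132·2 + 324·4 = 264 + 1296 = 1560.

s = 2, t = 4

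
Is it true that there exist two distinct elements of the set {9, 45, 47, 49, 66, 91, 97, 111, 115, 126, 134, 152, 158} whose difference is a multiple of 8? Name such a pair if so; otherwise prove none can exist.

Yes: 9 and 49.

Reduce each element mod 8: 9↦1, 45↦5, 47↦7, 49↦1, 66↦2, 91↦3, 97↦1, 111↦7, 115↦3, 126↦6, 134↦6, 152↦0, 158↦6. The residue 1 repeats (at 9 and 49), and 49 − 9 = 40 = 5·8.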